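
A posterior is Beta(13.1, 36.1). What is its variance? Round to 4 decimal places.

0.0039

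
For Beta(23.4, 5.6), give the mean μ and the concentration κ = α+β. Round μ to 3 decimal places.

κ = α+β = 23.4+5.6 = 29.0; μ = α/κ = 23.4/29.0 = 0.807.

μ = 0.807, κ = 29.0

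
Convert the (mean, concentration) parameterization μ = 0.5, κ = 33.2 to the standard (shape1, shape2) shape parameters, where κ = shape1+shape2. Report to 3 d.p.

shape1 = 16.600, shape2 = 16.600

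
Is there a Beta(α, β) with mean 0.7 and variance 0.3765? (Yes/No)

A Beta with mean μ has variance μ(1−μ)/(α+β+1) < μ(1−μ).
Here μ(1−μ) = 0.7×0.3 = 0.21, and 0.3765 ≥ 0.21.

No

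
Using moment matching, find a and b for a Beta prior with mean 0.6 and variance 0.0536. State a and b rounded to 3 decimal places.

a = 2.087, b = 1.391

By moment matching, a+b = μ(1−μ)/σ² − 1 = (0.6·0.4)/0.0536 − 1 = 4.4776 − 1 = 3.4776.
Since a/(a+b) = μ, a = 0.6·3.4776 = 2.087 and b = 0.4·3.4776 = 1.391.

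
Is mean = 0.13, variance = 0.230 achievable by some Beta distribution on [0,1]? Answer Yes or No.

No

The Beta variance bound is σ² < μ(1−μ).
Here μ(1−μ) = 0.13×0.87 = 0.1131, and 0.230 ≥ 0.1131.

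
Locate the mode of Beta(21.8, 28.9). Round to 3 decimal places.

0.427

With α,β > 1, mode = (α−1)/(α+β−2) = 20.8/48.7 = 0.427.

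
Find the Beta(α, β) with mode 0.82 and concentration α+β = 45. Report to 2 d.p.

α = 36.26, β = 8.74

Since the density peak of Beta(α,β) is at (α−1)/(α+β−2),
α = 1 + 0.82(45−2) = 36.26 and β = 45 − 36.26 = 8.74.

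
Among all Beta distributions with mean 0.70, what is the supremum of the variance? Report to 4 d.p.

0.2100

Var = μ(1−μ)/(α+β+1), which approaches μ(1−μ) as α+β → 0.
So the supremum is μ(1−μ) = 0.70×0.30 = 0.2100.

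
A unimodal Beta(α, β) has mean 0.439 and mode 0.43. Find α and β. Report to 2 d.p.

Let s = α+β. Mean gives α = μs = 0.439s; mode gives (α−1)/(s−2) = 0.43.
Substituting: 0.439s − 1 = 0.43(s−2) = 0.43s − 0.86, so 0.009s = 0.14 and s = 15.5556.
Then α = 0.439×15.5556 = 6.83 and β = s−α = 8.73.

α = 6.83, β = 8.73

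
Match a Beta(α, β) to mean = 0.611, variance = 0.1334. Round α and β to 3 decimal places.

α = 0.478, β = 0.304

Let s = α+β. The Beta variance is μ(1−μ)/(s+1).
So s+1 = μ(1−μ)/σ² = (0.611×0.389)/0.1334 = 0.237679/0.1334 = 1.7817, giving s = 0.7817.
Then α = μs = 0.611×0.7817 = 0.478 and β = (1−μ)s = 0.389×0.7817 = 0.304.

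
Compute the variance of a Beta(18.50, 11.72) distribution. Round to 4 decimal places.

μ = 18.50/30.22 = 0.612177; Var = μ(1−μ)/(α+β+1) = 0.2374162/31.22 = 0.0076.

0.0076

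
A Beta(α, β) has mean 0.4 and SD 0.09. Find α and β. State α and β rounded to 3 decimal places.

α = 11.452, β = 17.178

First σ² = 0.0081. Setting α = μn, β = (1−μ)n with n = α+β,
μ(1−μ)/(n+1) = 0.0081 ⇒ n+1 = 0.24/0.0081 = 29.6296 ⇒ n = 28.6296.
Hence α = 0.4×28.6296 = 11.452, β = 0.6×28.6296 = 17.178.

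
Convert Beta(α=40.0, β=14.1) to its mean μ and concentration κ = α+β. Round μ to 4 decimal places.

κ = α+β = 40.0+14.1 = 54.1; μ = α/κ = 40.0/54.1 = 0.7394.

μ = 0.7394, κ = 54.1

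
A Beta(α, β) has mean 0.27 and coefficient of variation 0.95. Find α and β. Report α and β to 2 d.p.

α = 0.54, β = 1.46

Var = (CV·μ)² = (0.95×0.27)² = 0.065792.
α+β = μ(1−μ)/Var − 1 = 0.1971/0.065792 − 1 = 1.9958.
Thus α = 0.27·1.9958 = 0.54 and β = 0.73·1.9958 = 1.46.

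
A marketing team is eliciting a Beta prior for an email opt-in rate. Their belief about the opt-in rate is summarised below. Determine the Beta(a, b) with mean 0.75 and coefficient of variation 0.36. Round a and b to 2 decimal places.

a = 1.18, b = 0.39

σ = CV·μ = 0.36×0.75 = 0.27000, so σ² = 0.072900.
s+1 = μ(1−μ)/σ² = 0.1875/0.072900 = 2.5720, so s = a+b = 1.5720.
a = μs = 1.18, b = (1−μ)s = 0.39.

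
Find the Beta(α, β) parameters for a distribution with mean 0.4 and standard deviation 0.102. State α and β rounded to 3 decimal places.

α = 8.827, β = 13.241

σ² = 0.102² = 0.010404.
With s = α+β, Var = μ(1−μ)/(s+1), so s+1 = (0.4×0.6)/0.010404 = 23.0681 and s = 22.0681.
α = μs = 8.827, β = (1−μ)s = 13.241.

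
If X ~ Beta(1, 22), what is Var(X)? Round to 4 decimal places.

α+β = 23 and αβ = 22, so Var = αβ/[(α+β)²(α+β+1)] = 22/12696 = 0.0017.

0.0017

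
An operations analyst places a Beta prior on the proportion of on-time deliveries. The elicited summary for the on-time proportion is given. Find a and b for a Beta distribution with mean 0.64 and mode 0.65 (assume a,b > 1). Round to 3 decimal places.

With s = a+b: μ = a/s and mode = (a−1)/(s−2). Eliminating a = μs,
μs − 1 = m(s−2) ⇒ s(μ−m) = 1−2m ⇒ s = -0.30/-0.01 = 30.0000.
So a = μs = 19.200, b = (1−μ)s = 10.800.

a = 19.200, b = 10.800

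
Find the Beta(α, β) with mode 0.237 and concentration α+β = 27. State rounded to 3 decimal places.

α = 6.925, β = 20.075

For α,β>1 the mode is (α−1)/(α+β−2), so α = mode·(κ−2)+1 = 0.237×25+1 = 6.925.
And β = (1−mode)·(κ−2)+1 = 0.763×25+1 = 20.075.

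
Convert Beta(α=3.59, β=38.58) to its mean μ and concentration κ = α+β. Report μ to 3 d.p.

μ = 0.085, κ = 42.17

κ = α+β = 3.59+38.58 = 42.17; μ = α/κ = 3.59/42.17 = 0.085.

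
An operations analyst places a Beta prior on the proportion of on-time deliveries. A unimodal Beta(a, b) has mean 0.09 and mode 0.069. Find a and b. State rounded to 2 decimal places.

a = 3.69, b = 37.35

Let s = a+b. Mean gives a = μs = 0.09s; mode gives (a−1)/(s−2) = 0.069.
Substituting: 0.09s − 1 = 0.069(s−2) = 0.069s − 0.138, so 0.021s = 0.862 and s = 41.0476.
Then a = 0.09×41.0476 = 3.69 and b = s−a = 37.35.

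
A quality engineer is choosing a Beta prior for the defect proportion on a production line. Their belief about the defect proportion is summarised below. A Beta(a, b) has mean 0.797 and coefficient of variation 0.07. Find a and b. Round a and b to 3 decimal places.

a = 40.632, b = 10.349

Var = (CV·μ)² = (0.07×0.797)² = 0.003113.
a+b = μ(1−μ)/Var − 1 = 0.161791/0.003113 − 1 = 50.9806.
Thus a = 0.797·50.9806 = 40.632 and b = 0.203·50.9806 = 10.349.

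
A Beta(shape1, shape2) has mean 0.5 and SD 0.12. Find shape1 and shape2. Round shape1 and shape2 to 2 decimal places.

shape1 = 8.18, shape2 = 8.18

Variance = 0.12² = 0.0144. The moment-matching identity shape1+shape2 = μ(1−μ)/Var − 1 gives
shape1+shape2 = 0.25/0.0144 − 1 = 16.3611, so shape1 = μ·16.3611 = 8.18 and shape2 = (1−μ)·16.3611 = 8.18.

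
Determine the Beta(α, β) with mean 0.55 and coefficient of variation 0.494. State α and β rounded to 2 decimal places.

α = 1.29, β = 1.06

Var = (CV·μ)² = (0.494×0.55)² = 0.073821.
α+β = μ(1−μ)/Var − 1 = 0.2475/0.073821 − 1 = 2.3527.
Thus α = 0.55·2.3527 = 1.29 and β = 0.45·2.3527 = 1.06.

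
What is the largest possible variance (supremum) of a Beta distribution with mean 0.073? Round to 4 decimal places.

For fixed mean μ the Beta variance is μ(1−μ)/(α+β+1), increasing as α+β decreases.
Its least upper bound (not attained) is μ(1−μ) = 0.073·0.927 = 0.0677.

0.0677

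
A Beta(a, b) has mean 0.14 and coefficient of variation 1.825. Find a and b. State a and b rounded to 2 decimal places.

Var = (CV·μ)² = (1.825×0.14)² = 0.065280.
a+b = μ(1−μ)/Var − 1 = 0.1204/0.065280 − 1 = 0.8444.
Thus a = 0.14·0.8444 = 0.12 and b = 0.86·0.8444 = 0.73.

a = 0.12, b = 0.73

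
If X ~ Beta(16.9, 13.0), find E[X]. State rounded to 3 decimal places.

0.565

E[X] = α/(α+β) = 16.9/29.9 = 0.565.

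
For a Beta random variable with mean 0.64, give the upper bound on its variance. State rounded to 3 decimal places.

0.230

For fixed mean μ the Beta variance is μ(1−μ)/(α+β+1), increasing as α+β decreases.
Its least upper bound (not attained) is μ(1−μ) = 0.64·0.36 = 0.230.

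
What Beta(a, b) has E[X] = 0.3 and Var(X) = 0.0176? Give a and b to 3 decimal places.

By moment matching, a+b = μ(1−μ)/σ² − 1 = (0.3·0.7)/0.0176 − 1 = 11.9318 − 1 = 10.9318.
Since a/(a+b) = μ, a = 0.3·10.9318 = 3.280 and b = 0.7·10.9318 = 7.652.

a = 3.280, b = 7.652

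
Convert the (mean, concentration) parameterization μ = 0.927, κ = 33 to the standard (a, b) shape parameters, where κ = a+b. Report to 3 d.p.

Split κ in proportion μ : (1−μ): a = 0.927·33 = 30.591, b = 33 − 30.591 = 2.409.

a = 30.591, b = 2.409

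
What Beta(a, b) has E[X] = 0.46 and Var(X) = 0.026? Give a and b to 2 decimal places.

Write ν = a+b; then a = μν and Var = μ(1−μ)/(ν+1).
ν = μ(1−μ)/Var − 1 = 0.2484/0.026 − 1 = 8.5538.
a = 0.46·8.5538 = 3.93, b = 0.54·8.5538 = 4.62.

a = 3.93, b = 4.62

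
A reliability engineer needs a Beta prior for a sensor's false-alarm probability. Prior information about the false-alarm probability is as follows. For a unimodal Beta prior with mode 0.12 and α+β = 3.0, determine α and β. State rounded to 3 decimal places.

For α,β>1 the mode is (α−1)/(α+β−2), so α = mode·(κ−2)+1 = 0.12×1.0+1 = 1.120.
And β = (1−mode)·(κ−2)+1 = 0.88×1.0+1 = 1.880.

α = 1.120, β = 1.880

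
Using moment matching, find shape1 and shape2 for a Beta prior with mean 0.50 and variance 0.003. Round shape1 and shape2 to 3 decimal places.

Let s = shape1+shape2. The Beta variance is μ(1−μ)/(s+1).
So s+1 = μ(1−μ)/σ² = (0.50×0.50)/0.003 = 0.2500/0.003 = 83.3333, giving s = 82.3333.
Then shape1 = μs = 0.50×82.3333 = 41.167 and shape2 = (1−μ)s = 0.50×82.3333 = 41.167.

shape1 = 41.167, shape2 = 41.167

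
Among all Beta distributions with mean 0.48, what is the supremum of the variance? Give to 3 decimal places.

0.250

Var = μ(1−μ)/(α+β+1), which approaches μ(1−μ) as α+β → 0.
So the supremum is μ(1−μ) = 0.48×0.52 = 0.250.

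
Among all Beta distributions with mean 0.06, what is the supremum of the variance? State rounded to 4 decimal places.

For fixed mean μ the Beta variance is μ(1−μ)/(α+β+1), increasing as α+β decreases.
Its least upper bound (not attained) is μ(1−μ) = 0.06·0.94 = 0.0564.

0.0564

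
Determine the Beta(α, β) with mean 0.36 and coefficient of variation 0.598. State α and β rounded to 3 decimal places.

Var = (CV·μ)² = (0.598×0.36)² = 0.046345.
α+β = μ(1−μ)/Var − 1 = 0.2304/0.046345 − 1 = 3.9714.
Thus α = 0.36·3.9714 = 1.430 and β = 0.64·3.9714 = 2.542.

α = 1.430, β = 2.542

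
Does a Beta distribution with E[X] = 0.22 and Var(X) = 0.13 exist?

Yes

A Beta with mean μ has variance μ(1−μ)/(α+β+1) < μ(1−μ).
Here μ(1−μ) = 0.22×0.78 = 0.1716, and 0.13 < 0.1716.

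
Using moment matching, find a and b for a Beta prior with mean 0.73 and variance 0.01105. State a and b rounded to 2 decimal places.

By moment matching, a+b = μ(1−μ)/σ² − 1 = (0.73·0.27)/0.01105 − 1 = 17.8371 − 1 = 16.8371.
Since a/(a+b) = μ, a = 0.73·16.8371 = 12.29 and b = 0.27·16.8371 = 4.55.

a = 12.29, b = 4.55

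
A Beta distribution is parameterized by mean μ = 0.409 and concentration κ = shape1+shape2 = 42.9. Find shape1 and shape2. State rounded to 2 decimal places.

shape1 = μκ = 0.409×42.9 = 17.55 and shape2 = (1−μ)κ = 0.591×42.9 = 25.35.

shape1 = 17.55, shape2 = 25.35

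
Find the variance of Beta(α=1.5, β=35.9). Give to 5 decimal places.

μ = 1.5/37.4 = 0.040107; Var = μ(1−μ)/(α+β+1) = 0.0384984/38.4 = 0.00100.

0.00100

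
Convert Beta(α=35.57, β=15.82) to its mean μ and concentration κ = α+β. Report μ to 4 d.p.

μ = 0.6922, κ = 51.39

κ = α+β = 35.57+15.82 = 51.39; μ = α/κ = 35.57/51.39 = 0.6922.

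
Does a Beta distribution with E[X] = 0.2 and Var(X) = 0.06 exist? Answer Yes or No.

Yes

A Beta with mean μ has variance μ(1−μ)/(α+β+1) < μ(1−μ).
Here μ(1−μ) = 0.2×0.8 = 0.16, and 0.06 < 0.16.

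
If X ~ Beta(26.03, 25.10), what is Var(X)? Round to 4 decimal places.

μ = 26.03/51.13 = 0.509094; Var = μ(1−μ)/(α+β+1) = 0.2499173/52.13 = 0.0048.

0.0048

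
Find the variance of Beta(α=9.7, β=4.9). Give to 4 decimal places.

Var = αβ/[(α+β)²(α+β+1)] = (9.7×4.9)/(14.6²×15.6) = 47.53/3325.296 = 0.0143.

0.0143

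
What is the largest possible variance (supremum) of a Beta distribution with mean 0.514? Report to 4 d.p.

0.2498

Var = μ(1−μ)/(α+β+1), which approaches μ(1−μ) as α+β → 0.
So the supremum is μ(1−μ) = 0.514×0.486 = 0.2498.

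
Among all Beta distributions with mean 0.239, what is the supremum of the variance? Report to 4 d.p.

0.1819

Var = μ(1−μ)/(α+β+1), which approaches μ(1−μ) as α+β → 0.
So the supremum is μ(1−μ) = 0.239×0.761 = 0.1819.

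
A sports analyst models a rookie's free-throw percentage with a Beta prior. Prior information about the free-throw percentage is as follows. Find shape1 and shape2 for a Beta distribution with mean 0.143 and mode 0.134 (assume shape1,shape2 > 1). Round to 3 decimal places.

Let s = shape1+shape2. Mean gives shape1 = μs = 0.143s; mode gives (shape1−1)/(s−2) = 0.134.
Substituting: 0.143s − 1 = 0.134(s−2) = 0.134s − 0.268, so 0.009s = 0.732 and s = 81.3333.
Then shape1 = 0.143×81.3333 = 11.631 and shape2 = s−shape1 = 69.703.

shape1 = 11.631, shape2 = 69.703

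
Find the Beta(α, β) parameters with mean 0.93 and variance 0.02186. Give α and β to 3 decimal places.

α = 1.840, β = 0.138

By moment matching, α+β = μ(1−μ)/σ² − 1 = (0.93·0.07)/0.02186 − 1 = 2.9780 − 1 = 1.9780.
Since α/(α+β) = μ, α = 0.93·1.9780 = 1.840 and β = 0.07·1.9780 = 0.138.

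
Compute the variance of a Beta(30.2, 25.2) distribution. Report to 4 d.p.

0.0044

Var = αβ/[(α+β)²(α+β+1)] = (30.2×25.2)/(55.4²×56.4) = 761.04/173100.624 = 0.0044.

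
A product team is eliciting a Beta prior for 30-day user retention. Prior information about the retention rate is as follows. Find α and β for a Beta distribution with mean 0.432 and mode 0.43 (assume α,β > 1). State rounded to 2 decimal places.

α = 30.24, β = 39.76

Let s = α+β. Mean gives α = μs = 0.432s; mode gives (α−1)/(s−2) = 0.43.
Substituting: 0.432s − 1 = 0.43(s−2) = 0.43s − 0.86, so 0.002s = 0.14 and s = 70.0000.
Then α = 0.432×70.0000 = 30.24 and β = s−α = 39.76.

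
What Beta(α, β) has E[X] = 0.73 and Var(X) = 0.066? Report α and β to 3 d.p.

Write ν = α+β; then α = μν and Var = μ(1−μ)/(ν+1).
ν = μ(1−μ)/Var − 1 = 0.1971/0.066 − 1 = 1.9864.
α = 0.73·1.9864 = 1.450, β = 0.27·1.9864 = 0.536.

α = 1.450, β = 0.536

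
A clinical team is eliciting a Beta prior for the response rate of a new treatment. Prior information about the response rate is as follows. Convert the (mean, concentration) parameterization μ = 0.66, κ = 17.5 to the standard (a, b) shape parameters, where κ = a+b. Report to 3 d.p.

a = 11.550, b = 5.950

Split κ in proportion μ : (1−μ): a = 0.66·17.5 = 11.550, b = 17.5 − 11.550 = 5.950.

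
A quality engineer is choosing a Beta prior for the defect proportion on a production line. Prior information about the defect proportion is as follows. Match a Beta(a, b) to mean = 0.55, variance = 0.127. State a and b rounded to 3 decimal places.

a = 0.522, b = 0.427

Let s = a+b. The Beta variance is μ(1−μ)/(s+1).
So s+1 = μ(1−μ)/σ² = (0.55×0.45)/0.127 = 0.2475/0.127 = 1.9488, giving s = 0.9488.
Then a = μs = 0.55×0.9488 = 0.522 and b = (1−μ)s = 0.45×0.9488 = 0.427.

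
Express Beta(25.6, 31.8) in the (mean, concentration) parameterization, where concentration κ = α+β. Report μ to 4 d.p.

μ = 0.4460, κ = 57.4

κ = α+β = 25.6+31.8 = 57.4; μ = α/κ = 25.6/57.4 = 0.4460.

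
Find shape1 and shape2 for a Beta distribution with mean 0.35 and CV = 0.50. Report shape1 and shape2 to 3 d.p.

shape1 = 2.250, shape2 = 4.179

σ = CV·μ = 0.50×0.35 = 0.17500, so σ² = 0.030625.
s+1 = μ(1−μ)/σ² = 0.2275/0.030625 = 7.4286, so s = shape1+shape2 = 6.4286.
shape1 = μs = 2.250, shape2 = (1−μ)s = 4.179.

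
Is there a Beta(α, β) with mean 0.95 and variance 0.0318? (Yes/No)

A Beta with mean μ has variance μ(1−μ)/(α+β+1) < μ(1−μ).
Here μ(1−μ) = 0.95×0.05 = 0.0475, and 0.0318 < 0.0475.

Yes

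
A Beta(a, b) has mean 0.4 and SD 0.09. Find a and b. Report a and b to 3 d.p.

Variance = 0.09² = 0.0081. The moment-matching identity a+b = μ(1−μ)/Var − 1 gives
a+b = 0.24/0.0081 − 1 = 28.6296, so a = μ·28.6296 = 11.452 and b = (1−μ)·28.6296 = 17.178.

a = 11.452, b = 17.178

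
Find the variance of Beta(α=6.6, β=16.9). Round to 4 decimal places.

0.0082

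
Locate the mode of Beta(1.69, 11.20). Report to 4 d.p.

0.0634

With α,β > 1, mode = (α−1)/(α+β−2) = 0.69/10.89 = 0.0634.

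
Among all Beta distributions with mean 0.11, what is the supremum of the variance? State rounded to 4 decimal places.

Var = μ(1−μ)/(α+β+1), which approaches μ(1−μ) as α+β → 0.
So the supremum is μ(1−μ) = 0.11×0.89 = 0.0979.

0.0979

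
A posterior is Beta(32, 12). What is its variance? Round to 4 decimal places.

Var = αβ/[(α+β)²(α+β+1)] = (32×12)/(44²×45) = 384/87120 = 0.0044.

0.0044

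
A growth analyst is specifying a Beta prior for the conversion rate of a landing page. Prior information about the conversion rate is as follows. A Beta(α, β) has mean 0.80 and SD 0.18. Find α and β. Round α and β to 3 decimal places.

Variance = 0.18² = 0.0324. The moment-matching identity α+β = μ(1−μ)/Var − 1 gives
α+β = 0.1600/0.0324 − 1 = 3.9383, so α = μ·3.9383 = 3.151 and β = (1−μ)·3.9383 = 0.788.

α = 3.151, β = 0.788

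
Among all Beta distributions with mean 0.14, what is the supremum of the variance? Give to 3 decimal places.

For fixed mean μ the Beta variance is μ(1−μ)/(α+β+1), increasing as α+β decreases.
Its least upper bound (not attained) is μ(1−μ) = 0.14·0.86 = 0.120.

0.120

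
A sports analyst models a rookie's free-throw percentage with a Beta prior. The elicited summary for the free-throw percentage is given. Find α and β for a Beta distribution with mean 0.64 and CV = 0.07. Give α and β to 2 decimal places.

Var = (CV·μ)² = (0.07×0.64)² = 0.002007.
α+β = μ(1−μ)/Var − 1 = 0.2304/0.002007 − 1 = 113.7959.
Thus α = 0.64·113.7959 = 72.83 and β = 0.36·113.7959 = 40.97.

α = 72.83, β = 40.97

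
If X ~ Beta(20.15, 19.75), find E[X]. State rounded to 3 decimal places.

E[X] = α/(α+β) = 20.15/39.90 = 0.505.

0.505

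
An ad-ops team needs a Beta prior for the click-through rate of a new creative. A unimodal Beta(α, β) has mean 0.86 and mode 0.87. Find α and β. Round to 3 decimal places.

With s = α+β: μ = α/s and mode = (α−1)/(s−2). Eliminating α = μs,
μs − 1 = m(s−2) ⇒ s(μ−m) = 1−2m ⇒ s = -0.74/-0.01 = 74.0000.
So α = μs = 63.640, β = (1−μ)s = 10.360.

α = 63.640, β = 10.360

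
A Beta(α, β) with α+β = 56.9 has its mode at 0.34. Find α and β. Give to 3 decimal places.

Mode = (α−1)/(κ−2) with κ = α+β, so α−1 = 0.34·54.9 = 18.666.
α = 19.666; β = κ − α = 37.234.

α = 19.666, β = 37.234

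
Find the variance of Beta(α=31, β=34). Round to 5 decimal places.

0.00378

Var = αβ/[(α+β)²(α+β+1)] = (31×34)/(65²×66) = 1054/278850 = 0.00378.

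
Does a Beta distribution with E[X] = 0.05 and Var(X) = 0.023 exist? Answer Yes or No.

Yes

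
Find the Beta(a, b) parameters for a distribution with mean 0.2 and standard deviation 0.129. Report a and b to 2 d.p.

a = 1.72, b = 6.89

σ² = 0.129² = 0.016641.
With s = a+b, Var = μ(1−μ)/(s+1), so s+1 = (0.2×0.8)/0.016641 = 9.6148 and s = 8.6148.
a = μs = 1.72, b = (1−μ)s = 6.89.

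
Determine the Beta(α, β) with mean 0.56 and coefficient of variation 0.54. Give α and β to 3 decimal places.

Var = (CV·μ)² = (0.54×0.56)² = 0.091446.
α+β = μ(1−μ)/Var − 1 = 0.2464/0.091446 − 1 = 1.6945.
Thus α = 0.56·1.6945 = 0.949 and β = 0.44·1.6945 = 0.746.

α = 0.949, β = 0.746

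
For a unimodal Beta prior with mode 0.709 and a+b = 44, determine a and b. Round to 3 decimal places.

For a,b>1 the mode is (a−1)/(a+b−2), so a = mode·(κ−2)+1 = 0.709×42+1 = 30.778.
And b = (1−mode)·(κ−2)+1 = 0.291×42+1 = 13.222.

a = 30.778, b = 13.222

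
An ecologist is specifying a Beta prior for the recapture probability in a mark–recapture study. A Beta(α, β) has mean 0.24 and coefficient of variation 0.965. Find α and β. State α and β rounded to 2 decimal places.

Var = (CV·μ)² = (0.965×0.24)² = 0.053639.
α+β = μ(1−μ)/Var − 1 = 0.1824/0.053639 − 1 = 2.4005.
Thus α = 0.24·2.4005 = 0.58 and β = 0.76·2.4005 = 1.82.

α = 0.58, β = 1.82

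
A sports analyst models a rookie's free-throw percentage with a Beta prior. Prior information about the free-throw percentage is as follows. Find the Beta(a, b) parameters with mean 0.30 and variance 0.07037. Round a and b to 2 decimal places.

Write ν = a+b; then a = μν and Var = μ(1−μ)/(ν+1).
ν = μ(1−μ)/Var − 1 = 0.2100/0.07037 − 1 = 1.9842.
a = 0.30·1.9842 = 0.60, b = 0.70·1.9842 = 1.39.

a = 0.60, b = 1.39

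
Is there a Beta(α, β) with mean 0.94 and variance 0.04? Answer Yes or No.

Yes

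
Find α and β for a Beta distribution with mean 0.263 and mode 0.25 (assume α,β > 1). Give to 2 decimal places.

α = 10.12, β = 28.35

With s = α+β: μ = α/s and mode = (α−1)/(s−2). Eliminating α = μs,
μs − 1 = m(s−2) ⇒ s(μ−m) = 1−2m ⇒ s = 0.50/0.013 = 38.4615.
So α = μs = 10.12, β = (1−μ)s = 28.35.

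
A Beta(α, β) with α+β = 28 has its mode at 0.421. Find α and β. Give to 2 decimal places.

Mode = (α−1)/(κ−2) with κ = α+β, so α−1 = 0.421·26 = 10.95.
α = 11.95; β = κ − α = 16.05.

α = 11.95, β = 16.05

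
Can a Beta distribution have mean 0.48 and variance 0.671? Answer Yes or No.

No

For any Beta, Var(X) < E[X]·(1−E[X]).
Here μ(1−μ) = 0.48×0.52 = 0.2496, and 0.671 ≥ 0.2496.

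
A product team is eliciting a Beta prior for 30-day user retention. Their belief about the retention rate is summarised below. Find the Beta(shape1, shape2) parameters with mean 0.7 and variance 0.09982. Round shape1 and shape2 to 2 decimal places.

shape1 = 0.77, shape2 = 0.33

Let s = shape1+shape2. The Beta variance is μ(1−μ)/(s+1).
So s+1 = μ(1−μ)/σ² = (0.7×0.3)/0.09982 = 0.21/0.09982 = 2.1038, giving s = 1.1038.
Then shape1 = μs = 0.7×1.1038 = 0.77 and shape2 = (1−μ)s = 0.3×1.1038 = 0.33.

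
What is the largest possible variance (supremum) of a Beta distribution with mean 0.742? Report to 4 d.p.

Var = μ(1−μ)/(α+β+1), which approaches μ(1−μ) as α+β → 0.
So the supremum is μ(1−μ) = 0.742×0.258 = 0.1914.

0.1914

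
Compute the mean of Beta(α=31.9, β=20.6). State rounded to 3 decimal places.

0.608

E[X] = α/(α+β) = 31.9/52.5 = 0.608.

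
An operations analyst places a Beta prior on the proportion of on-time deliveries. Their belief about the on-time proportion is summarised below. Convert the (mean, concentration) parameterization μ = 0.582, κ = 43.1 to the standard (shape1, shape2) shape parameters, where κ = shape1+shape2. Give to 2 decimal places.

shape1 = μκ = 0.582×43.1 = 25.08 and shape2 = (1−μ)κ = 0.418×43.1 = 18.02.

shape1 = 25.08, shape2 = 18.02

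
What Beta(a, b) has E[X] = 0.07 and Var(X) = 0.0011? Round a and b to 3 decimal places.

a = 4.073, b = 54.109

Write ν = a+b; then a = μν and Var = μ(1−μ)/(ν+1).
ν = μ(1−μ)/Var − 1 = 0.0651/0.0011 − 1 = 58.1818.
a = 0.07·58.1818 = 4.073, b = 0.93·58.1818 = 54.109.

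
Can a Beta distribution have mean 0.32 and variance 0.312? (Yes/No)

No

The Beta variance bound is σ² < μ(1−μ).
Here μ(1−μ) = 0.32×0.68 = 0.2176, and 0.312 ≥ 0.2176.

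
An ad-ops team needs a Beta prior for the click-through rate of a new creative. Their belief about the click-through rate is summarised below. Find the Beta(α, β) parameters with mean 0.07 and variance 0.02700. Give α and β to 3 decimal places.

α = 0.099, β = 1.312

Let s = α+β. The Beta variance is μ(1−μ)/(s+1).
So s+1 = μ(1−μ)/σ² = (0.07×0.93)/0.02700 = 0.0651/0.02700 = 2.4111, giving s = 1.4111.
Then α = μs = 0.07×1.4111 = 0.099 and β = (1−μ)s = 0.93×1.4111 = 1.312.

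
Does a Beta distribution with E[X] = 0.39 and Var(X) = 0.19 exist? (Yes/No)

A Beta with mean μ has variance μ(1−μ)/(α+β+1) < μ(1−μ).
Here μ(1−μ) = 0.39×0.61 = 0.2379, and 0.19 < 0.2379.

Yes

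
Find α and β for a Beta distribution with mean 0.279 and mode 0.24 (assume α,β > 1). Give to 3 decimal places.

Let s = α+β. Mean gives α = μs = 0.279s; mode gives (α−1)/(s−2) = 0.24.
Substituting: 0.279s − 1 = 0.24(s−2) = 0.24s − 0.48, so 0.039s = 0.52 and s = 13.3333.
Then α = 0.279×13.3333 = 3.720 and β = s−α = 9.613.

α = 3.720, β = 9.613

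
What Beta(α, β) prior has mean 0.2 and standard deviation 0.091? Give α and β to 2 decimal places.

α = 3.66, β = 14.66

σ² = 0.091² = 0.008281.
With s = α+β, Var = μ(1−μ)/(s+1), so s+1 = (0.2×0.8)/0.008281 = 19.3213 and s = 18.3213.
α = μs = 3.66, β = (1−μ)s = 14.66.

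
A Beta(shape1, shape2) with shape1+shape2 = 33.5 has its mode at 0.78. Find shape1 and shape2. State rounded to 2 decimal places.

Since the density peak of Beta(shape1,shape2) is at (shape1−1)/(shape1+shape2−2),
shape1 = 1 + 0.78(33.5−2) = 25.57 and shape2 = 33.5 − 25.57 = 7.93.

shape1 = 25.57, shape2 = 7.93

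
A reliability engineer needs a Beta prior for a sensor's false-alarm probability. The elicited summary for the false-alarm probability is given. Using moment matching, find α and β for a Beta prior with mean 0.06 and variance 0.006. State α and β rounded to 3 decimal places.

By moment matching, α+β = μ(1−μ)/σ² − 1 = (0.06·0.94)/0.006 − 1 = 9.4000 − 1 = 8.4000.
Since α/(α+β) = μ, α = 0.06·8.4000 = 0.504 and β = 0.94·8.4000 = 7.896.

α = 0.504, β = 7.896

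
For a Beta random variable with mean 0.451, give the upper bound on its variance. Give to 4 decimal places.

Var = μ(1−μ)/(α+β+1), which approaches μ(1−μ) as α+β → 0.
So the supremum is μ(1−μ) = 0.451×0.549 = 0.2476.

0.2476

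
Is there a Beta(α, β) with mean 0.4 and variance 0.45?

No

For any Beta, Var(X) < E[X]·(1−E[X]).
Here μ(1−μ) = 0.4×0.6 = 0.24, and 0.45 ≥ 0.24.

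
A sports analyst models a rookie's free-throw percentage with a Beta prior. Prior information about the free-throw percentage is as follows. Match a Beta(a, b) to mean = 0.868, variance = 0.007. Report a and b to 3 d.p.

a = 13.339, b = 2.029

Let s = a+b. The Beta variance is μ(1−μ)/(s+1).
So s+1 = μ(1−μ)/σ² = (0.868×0.132)/0.007 = 0.114576/0.007 = 16.3680, giving s = 15.3680.
Then a = μs = 0.868×15.3680 = 13.339 and b = (1−μ)s = 0.132×15.3680 = 2.029.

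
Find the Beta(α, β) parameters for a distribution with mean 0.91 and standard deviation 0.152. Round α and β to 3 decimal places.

σ² = 0.152² = 0.023104.
With s = α+β, Var = μ(1−μ)/(s+1), so s+1 = (0.91×0.09)/0.023104 = 3.5448 and s = 2.5448.
α = μs = 2.316, β = (1−μ)s = 0.229.

α = 2.316, β = 0.229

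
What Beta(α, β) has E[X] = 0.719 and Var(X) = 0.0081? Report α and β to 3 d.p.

Write ν = α+β; then α = μν and Var = μ(1−μ)/(ν+1).
ν = μ(1−μ)/Var − 1 = 0.202039/0.0081 − 1 = 23.9431.
α = 0.719·23.9431 = 17.215, β = 0.281·23.9431 = 6.728.

α = 17.215, β = 6.728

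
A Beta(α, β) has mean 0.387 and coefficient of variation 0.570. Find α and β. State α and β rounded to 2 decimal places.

Var = (CV·μ)² = (0.570×0.387)² = 0.048660.
α+β = μ(1−μ)/Var − 1 = 0.237231/0.048660 − 1 = 3.8753.
Thus α = 0.387·3.8753 = 1.50 and β = 0.613·3.8753 = 2.38.

α = 1.50, β = 2.38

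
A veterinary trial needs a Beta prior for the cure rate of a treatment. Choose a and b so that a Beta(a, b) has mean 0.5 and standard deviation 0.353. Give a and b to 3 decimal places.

Variance = 0.353² = 0.124609. The moment-matching identity a+b = μ(1−μ)/Var − 1 gives
a+b = 0.25/0.124609 − 1 = 1.0063, so a = μ·1.0063 = 0.503 and b = (1−μ)·1.0063 = 0.503.

a = 0.503, b = 0.503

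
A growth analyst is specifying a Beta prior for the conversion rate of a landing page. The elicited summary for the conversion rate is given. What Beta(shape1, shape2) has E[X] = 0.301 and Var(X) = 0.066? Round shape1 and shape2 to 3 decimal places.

shape1 = 0.659, shape2 = 1.529

Write ν = shape1+shape2; then shape1 = μν and Var = μ(1−μ)/(ν+1).
ν = μ(1−μ)/Var − 1 = 0.210399/0.066 − 1 = 2.1879.
shape1 = 0.301·2.1879 = 0.659, shape2 = 0.699·2.1879 = 1.529.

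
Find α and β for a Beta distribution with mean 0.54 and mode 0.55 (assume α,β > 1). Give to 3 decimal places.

Let s = α+β. Mean gives α = μs = 0.54s; mode gives (α−1)/(s−2) = 0.55.
Substituting: 0.54s − 1 = 0.55(s−2) = 0.55s − 1.10, so -0.01s = -0.10 and s = 10.0000.
Then α = 0.54×10.0000 = 5.400 and β = s−α = 4.600.

α = 5.400, β = 4.600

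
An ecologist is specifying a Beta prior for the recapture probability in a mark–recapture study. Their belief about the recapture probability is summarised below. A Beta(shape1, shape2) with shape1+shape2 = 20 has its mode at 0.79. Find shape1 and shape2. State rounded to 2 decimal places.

shape1 = 15.22, shape2 = 4.78

Since the density peak of Beta(shape1,shape2) is at (shape1−1)/(shape1+shape2−2),
shape1 = 1 + 0.79(20−2) = 15.22 and shape2 = 20 − 15.22 = 4.78.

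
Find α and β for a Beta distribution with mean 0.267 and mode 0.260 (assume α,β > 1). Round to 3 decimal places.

Let s = α+β. Mean gives α = μs = 0.267s; mode gives (α−1)/(s−2) = 0.260.
Substituting: 0.267s − 1 = 0.260(s−2) = 0.260s − 0.520, so 0.007s = 0.480 and s = 68.5714.
Then α = 0.267×68.5714 = 18.309 and β = s−α = 50.263.

α = 18.309, β = 50.263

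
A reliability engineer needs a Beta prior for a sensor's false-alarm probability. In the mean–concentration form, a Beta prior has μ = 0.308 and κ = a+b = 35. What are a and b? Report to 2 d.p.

a = 10.78, b = 24.22

Split κ in proportion μ : (1−μ): a = 0.308·35 = 10.78, b = 35 − 10.78 = 24.22.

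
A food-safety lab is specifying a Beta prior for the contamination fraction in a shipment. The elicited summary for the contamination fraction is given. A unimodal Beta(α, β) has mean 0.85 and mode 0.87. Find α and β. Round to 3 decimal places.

α = 31.450, β = 5.550

Let s = α+β. Mean gives α = μs = 0.85s; mode gives (α−1)/(s−2) = 0.87.
Substituting: 0.85s − 1 = 0.87(s−2) = 0.87s − 1.74, so -0.02s = -0.74 and s = 37.0000.
Then α = 0.85×37.0000 = 31.450 and β = s−α = 5.550.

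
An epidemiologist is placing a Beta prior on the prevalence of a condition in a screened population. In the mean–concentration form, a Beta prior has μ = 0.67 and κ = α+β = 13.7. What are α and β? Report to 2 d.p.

α = 9.18, β = 4.52

α = μκ = 0.67×13.7 = 9.18 and β = (1−μ)κ = 0.33×13.7 = 4.52.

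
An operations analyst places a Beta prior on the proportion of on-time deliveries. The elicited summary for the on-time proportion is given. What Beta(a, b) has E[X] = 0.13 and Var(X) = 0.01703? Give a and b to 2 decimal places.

Let s = a+b. The Beta variance is μ(1−μ)/(s+1).
So s+1 = μ(1−μ)/σ² = (0.13×0.87)/0.01703 = 0.1131/0.01703 = 6.6412, giving s = 5.6412.
Then a = μs = 0.13×5.6412 = 0.73 and b = (1−μ)s = 0.87×5.6412 = 4.91.

a = 0.73, b = 4.91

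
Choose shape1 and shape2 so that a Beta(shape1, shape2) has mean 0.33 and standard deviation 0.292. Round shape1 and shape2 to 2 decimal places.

shape1 = 0.53, shape2 = 1.07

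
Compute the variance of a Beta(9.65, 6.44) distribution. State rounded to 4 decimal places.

0.0140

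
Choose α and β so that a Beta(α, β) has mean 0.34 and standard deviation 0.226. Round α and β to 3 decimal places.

α = 1.154, β = 2.240

First σ² = 0.051076. Setting α = μn, β = (1−μ)n with n = α+β,
μ(1−μ)/(n+1) = 0.051076 ⇒ n+1 = 0.2244/0.051076 = 4.3935 ⇒ n = 3.3935.
Hence α = 0.34×3.3935 = 1.154, β = 0.66×3.3935 = 2.240.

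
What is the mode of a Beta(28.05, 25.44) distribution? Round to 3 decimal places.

The density x^(α−1)(1−x)^(β−1) is maximised at (α−1)/(α+β−2) = 27.05/51.49 = 0.525.

0.525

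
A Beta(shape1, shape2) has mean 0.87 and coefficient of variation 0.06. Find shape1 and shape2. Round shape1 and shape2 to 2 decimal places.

shape1 = 35.24, shape2 = 5.27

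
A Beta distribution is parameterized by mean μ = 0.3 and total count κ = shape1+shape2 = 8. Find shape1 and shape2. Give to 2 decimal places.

shape1 = μκ = 0.3×8 = 2.40 and shape2 = (1−μ)κ = 0.7×8 = 5.60.

shape1 = 2.40, shape2 = 5.60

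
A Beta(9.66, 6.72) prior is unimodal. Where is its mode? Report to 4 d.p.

0.6022

With α,β > 1, mode = (α−1)/(α+β−2) = 8.66/14.38 = 0.6022.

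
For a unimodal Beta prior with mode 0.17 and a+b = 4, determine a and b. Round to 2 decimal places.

For a,b>1 the mode is (a−1)/(a+b−2), so a = mode·(κ−2)+1 = 0.17×2+1 = 1.34.
And b = (1−mode)·(κ−2)+1 = 0.83×2+1 = 2.66.

a = 1.34, b = 2.66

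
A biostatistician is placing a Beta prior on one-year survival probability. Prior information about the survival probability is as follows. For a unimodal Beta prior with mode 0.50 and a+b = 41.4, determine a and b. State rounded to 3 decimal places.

a = 20.700, b = 20.700

For a,b>1 the mode is (a−1)/(a+b−2), so a = mode·(κ−2)+1 = 0.50×39.4+1 = 20.700.
And b = (1−mode)·(κ−2)+1 = 0.50×39.4+1 = 20.700.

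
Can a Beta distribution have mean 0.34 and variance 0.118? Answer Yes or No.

A Beta with mean μ has variance μ(1−μ)/(α+β+1) < μ(1−μ).
Here μ(1−μ) = 0.34×0.66 = 0.2244, and 0.118 < 0.2244.

Yes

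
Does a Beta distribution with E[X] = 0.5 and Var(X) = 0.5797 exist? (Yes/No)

For any Beta, Var(X) < E[X]·(1−E[X]).
Here μ(1−μ) = 0.5×0.5 = 0.25, and 0.5797 ≥ 0.25.

No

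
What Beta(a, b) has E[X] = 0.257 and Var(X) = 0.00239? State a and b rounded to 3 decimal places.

By moment matching, a+b = μ(1−μ)/σ² − 1 = (0.257·0.743)/0.00239 − 1 = 79.8958 − 1 = 78.8958.
Since a/(a+b) = μ, a = 0.257·78.8958 = 20.276 and b = 0.743·78.8958 = 58.620.

a = 20.276, b = 58.620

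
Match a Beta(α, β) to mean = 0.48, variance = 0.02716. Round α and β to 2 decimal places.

α = 3.93, β = 4.26

Let s = α+β. The Beta variance is μ(1−μ)/(s+1).
So s+1 = μ(1−μ)/σ² = (0.48×0.52)/0.02716 = 0.2496/0.02716 = 9.1900, giving s = 8.1900.
Then α = μs = 0.48×8.1900 = 3.93 and β = (1−μ)s = 0.52×8.1900 = 4.26.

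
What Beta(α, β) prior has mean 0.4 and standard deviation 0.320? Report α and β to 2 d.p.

α = 0.54, β = 0.81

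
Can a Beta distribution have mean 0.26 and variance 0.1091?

The Beta variance bound is σ² < μ(1−μ).
Here μ(1−μ) = 0.26×0.74 = 0.1924, and 0.1091 < 0.1924.

Yes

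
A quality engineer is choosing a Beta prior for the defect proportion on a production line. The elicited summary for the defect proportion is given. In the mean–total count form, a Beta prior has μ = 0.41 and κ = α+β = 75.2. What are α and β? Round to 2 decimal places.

α = μκ = 0.41×75.2 = 30.83 and β = (1−μ)κ = 0.59×75.2 = 44.37.

α = 30.83, β = 44.37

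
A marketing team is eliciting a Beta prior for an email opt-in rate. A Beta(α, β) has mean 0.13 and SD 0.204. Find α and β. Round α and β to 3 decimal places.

First σ² = 0.041616. Setting α = μn, β = (1−μ)n with n = α+β,
μ(1−μ)/(n+1) = 0.041616 ⇒ n+1 = 0.1131/0.041616 = 2.7177 ⇒ n = 1.7177.
Hence α = 0.13×1.7177 = 0.223, β = 0.87×1.7177 = 1.494.

α = 0.223, β = 1.494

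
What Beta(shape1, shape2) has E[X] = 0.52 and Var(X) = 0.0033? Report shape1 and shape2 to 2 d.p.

By moment matching, shape1+shape2 = μ(1−μ)/σ² − 1 = (0.52·0.48)/0.0033 − 1 = 75.6364 − 1 = 74.6364.
Since shape1/(shape1+shape2) = μ, shape1 = 0.52·74.6364 = 38.81 and shape2 = 0.48·74.6364 = 35.83.

shape1 = 38.81, shape2 = 35.83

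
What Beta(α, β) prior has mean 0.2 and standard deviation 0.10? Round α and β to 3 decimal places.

α = 3.000, β = 12.000

σ² = 0.10² = 0.0100.
With s = α+β, Var = μ(1−μ)/(s+1), so s+1 = (0.2×0.8)/0.0100 = 16.0000 and s = 15.0000.
α = μs = 3.000, β = (1−μ)s = 12.000.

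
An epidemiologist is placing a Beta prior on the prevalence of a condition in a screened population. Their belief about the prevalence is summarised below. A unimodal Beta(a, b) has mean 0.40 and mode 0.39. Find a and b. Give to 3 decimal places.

a = 8.800, b = 13.200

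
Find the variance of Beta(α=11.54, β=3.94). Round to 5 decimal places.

0.01151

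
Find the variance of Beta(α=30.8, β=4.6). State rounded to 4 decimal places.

0.0031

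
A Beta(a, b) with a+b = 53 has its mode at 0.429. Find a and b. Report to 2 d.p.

For a,b>1 the mode is (a−1)/(a+b−2), so a = mode·(κ−2)+1 = 0.429×51+1 = 22.88.
And b = (1−mode)·(κ−2)+1 = 0.571×51+1 = 30.12.

a = 22.88, b = 30.12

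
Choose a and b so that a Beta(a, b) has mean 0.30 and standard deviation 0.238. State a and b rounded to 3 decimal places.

First σ² = 0.056644. Setting a = μn, b = (1−μ)n with n = a+b,
μ(1−μ)/(n+1) = 0.056644 ⇒ n+1 = 0.2100/0.056644 = 3.7074 ⇒ n = 2.7074.
Hence a = 0.30×2.7074 = 0.812, b = 0.70×2.7074 = 1.895.

a = 0.812, b = 1.895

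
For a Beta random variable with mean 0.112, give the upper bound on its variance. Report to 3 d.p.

0.099

Var = μ(1−μ)/(α+β+1), which approaches μ(1−μ) as α+β → 0.
So the supremum is μ(1−μ) = 0.112×0.888 = 0.099.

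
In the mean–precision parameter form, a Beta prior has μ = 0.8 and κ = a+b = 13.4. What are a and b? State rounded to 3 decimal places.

a = 10.720, b = 2.680

Split κ in proportion μ : (1−μ): a = 0.8·13.4 = 10.720, b = 13.4 − 10.720 = 2.680.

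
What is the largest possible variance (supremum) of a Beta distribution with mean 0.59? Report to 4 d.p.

Var = μ(1−μ)/(α+β+1), which approaches μ(1−μ) as α+β → 0.
So the supremum is μ(1−μ) = 0.59×0.41 = 0.2419.

0.2419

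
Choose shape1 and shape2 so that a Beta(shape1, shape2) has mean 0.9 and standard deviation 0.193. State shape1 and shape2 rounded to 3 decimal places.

shape1 = 1.275, shape2 = 0.142

Variance = 0.193² = 0.037249. The moment-matching identity shape1+shape2 = μ(1−μ)/Var − 1 gives
shape1+shape2 = 0.09/0.037249 − 1 = 1.4162, so shape1 = μ·1.4162 = 1.275 and shape2 = (1−μ)·1.4162 = 0.142.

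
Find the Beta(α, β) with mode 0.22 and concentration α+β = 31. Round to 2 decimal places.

Since the density peak of Beta(α,β) is at (α−1)/(α+β−2),
α = 1 + 0.22(31−2) = 7.38 and β = 31 − 7.38 = 23.62.

α = 7.38, β = 23.62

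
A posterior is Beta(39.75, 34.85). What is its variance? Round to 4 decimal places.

α+β = 74.60 and αβ = 1385.2875, so Var = αβ/[(α+β)²(α+β+1)] = 1385.2875/420726.096000 = 0.0033.

0.0033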